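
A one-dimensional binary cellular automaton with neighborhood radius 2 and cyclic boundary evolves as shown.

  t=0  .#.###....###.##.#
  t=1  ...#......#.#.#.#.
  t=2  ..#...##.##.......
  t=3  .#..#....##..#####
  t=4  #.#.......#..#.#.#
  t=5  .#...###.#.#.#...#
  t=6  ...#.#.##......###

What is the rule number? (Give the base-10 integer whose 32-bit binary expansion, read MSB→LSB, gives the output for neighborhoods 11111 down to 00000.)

2764182181

  [31] ##### => #  t=3,i=15
  [30] ####. => .  t=3,i=16
  [29] ###.# => #  t=0,i=12
  [28] ###.. => .  t=0,i=5
  [27] ##.## => .  t=0,i=13
  [26] ##.#. => #  t=0,i=16
  [25] ##..# => .  t=3,i=11
  [24] ##... => .  t=0,i=6
  [23] #.### => #  t=0,i=3
  [22] #.##. => #  t=0,i=14
  [21] #.#.# => .  t=0,i=1
  [20] #.#.. => .  t=1,i=16
  [19] #..## => .  t=3,i=12
  [18] #..#. => .  t=3,i=3
  [17] #...# => #  t=2,i=4
  [16] #.... => .  t=0,i=7
  [15] .#### => .  t=3,i=14
  [14] .###. => .  t=0,i=4
  [13] .##.# => .  t=0,i=15
  [12] .##.. => #  t=2,i=10
  [11] .#.## => .  t=0,i=2
  [10] .#.#. => .  t=0,i=0
  [9] .#..# => #  t=3,i=2
  [8] .#... => .  t=1,i=4
  [7] ..### => #  t=0,i=10
  [6] ..##. => .  t=2,i=6
  [5] ..#.# => #  t=1,i=10
  [4] ..#.. => .  t=1,i=3
  [3] ...## => .  t=0,i=9
  [2] ...#. => #  t=1,i=2
  [1] ....# => .  t=0,i=8
  [0] ..... => #  t=1,i=6
  bits 10100100110000100001001010100101 = 2764182181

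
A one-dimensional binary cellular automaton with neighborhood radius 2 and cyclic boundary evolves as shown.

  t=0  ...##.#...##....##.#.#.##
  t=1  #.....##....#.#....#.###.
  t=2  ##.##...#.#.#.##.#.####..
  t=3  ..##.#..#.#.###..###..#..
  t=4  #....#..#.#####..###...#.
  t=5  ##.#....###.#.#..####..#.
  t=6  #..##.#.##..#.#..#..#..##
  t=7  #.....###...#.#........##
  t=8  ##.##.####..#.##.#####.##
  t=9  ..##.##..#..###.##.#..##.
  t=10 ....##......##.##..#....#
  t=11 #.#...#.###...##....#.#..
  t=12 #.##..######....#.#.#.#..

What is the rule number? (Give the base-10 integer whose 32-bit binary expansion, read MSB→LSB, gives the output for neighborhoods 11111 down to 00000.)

2582661539

  nb #####: next=#  (t=4,i=12, bit31=1)
  nb ####.: next=.  (t=2,i=21, bit30=0)
  nb ###.#: next=.  (t=1,i=23, bit29=0)
  nb ###..: next=#  (t=2,i=22, bit28=1)
  nb ##.##: next=#  (t=2,i=2, bit27=1)
  nb ##.#.: next=.  (t=0,i=5, bit26=0)
  nb ##..#: next=.  (t=2,i=23, bit25=0)
  nb ##...: next=#  (t=0,i=0, bit24=1)
  nb #.###: next=#  (t=1,i=21, bit23=1)
  nb #.##.: next=#  (t=0,i=23, bit22=1)
  nb #.#.#: next=#  (t=0,i=19, bit21=1)
  nb #.#..: next=#  (t=0,i=6, bit20=1)
  nb #..##: next=.  (t=2,i=24, bit19=0)
  nb #..#.: next=.  (t=3,i=7, bit18=0)
  nb #...#: next=.  (t=0,i=1, bit17=0)
  nb #....: next=.  (t=0,i=13, bit16=0)
  nb .####: next=.  (t=2,i=20, bit15=0)
  nb .###.: next=#  (t=1,i=22, bit14=1)
  nb .##.#: next=.  (t=0,i=4, bit13=0)
  nb .##..: next=.  (t=0,i=11, bit12=0)
  nb .#.##: next=#  (t=0,i=22, bit11=1)
  nb .#.#.: next=.  (t=0,i=20, bit10=0)
  nb .#..#: next=.  (t=3,i=6, bit9=0)
  nb .#...: next=#  (t=0,i=7, bit8=1)
  nb ..###: next=#  (t=3,i=17, bit7=1)
  nb ..##.: next=.  (t=0,i=3, bit6=0)
  nb ..#.#: next=#  (t=1,i=12, bit5=1)
  nb ..#..: next=.  (t=3,i=22, bit4=0)
  nb ...##: next=.  (t=0,i=2, bit3=0)
  nb ...#.: next=.  (t=1,i=11, bit2=0)
  nb ....#: next=#  (t=0,i=14, bit1=1)
  nb .....: next=#  (t=1,i=3, bit0=1)
  bits 10011001111100000100100110100011 = 2582661539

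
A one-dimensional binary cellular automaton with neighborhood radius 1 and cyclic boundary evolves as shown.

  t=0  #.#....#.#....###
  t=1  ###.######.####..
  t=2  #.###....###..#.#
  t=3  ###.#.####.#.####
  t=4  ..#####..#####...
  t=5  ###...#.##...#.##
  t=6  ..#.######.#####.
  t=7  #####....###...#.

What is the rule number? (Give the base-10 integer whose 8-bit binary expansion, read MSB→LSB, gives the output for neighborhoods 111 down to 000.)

111

  ### -> .   bit 7 = 0  t=0,i=15
  ##. -> #   bit 6 = 1  t=0,i=0
  #.# -> #   bit 5 = 1  t=0,i=1
  #.. -> .   bit 4 = 0  t=0,i=3
  .## -> #   bit 3 = 1  t=0,i=14
  .#. -> #   bit 2 = 1  t=0,i=2
  ..# -> #   bit 1 = 1  t=0,i=6
  ... -> #   bit 0 = 1  t=0,i=4
  bits 01101111 = 111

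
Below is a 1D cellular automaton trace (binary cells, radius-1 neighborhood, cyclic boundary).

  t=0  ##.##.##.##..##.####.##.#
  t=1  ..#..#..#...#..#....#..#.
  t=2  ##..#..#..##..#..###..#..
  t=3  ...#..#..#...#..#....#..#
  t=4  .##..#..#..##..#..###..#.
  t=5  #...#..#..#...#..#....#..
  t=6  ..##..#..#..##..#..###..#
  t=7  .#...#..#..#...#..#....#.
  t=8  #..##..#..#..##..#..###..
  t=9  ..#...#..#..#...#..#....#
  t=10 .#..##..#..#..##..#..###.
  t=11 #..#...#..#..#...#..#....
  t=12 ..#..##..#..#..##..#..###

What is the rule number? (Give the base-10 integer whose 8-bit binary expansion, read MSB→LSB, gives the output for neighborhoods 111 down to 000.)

35

  [7] ### => .  t=0,i=0
  [6] ##. => .  t=0,i=1
  [5] #.# => #  t=0,i=2
  [4] #.. => .  t=0,i=11
  [3] .## => .  t=0,i=3
  [2] .#. => .  t=1,i=2
  [1] ..# => #  t=0,i=12
  [0] ... => #  t=1,i=0
  bits 00100011 = 35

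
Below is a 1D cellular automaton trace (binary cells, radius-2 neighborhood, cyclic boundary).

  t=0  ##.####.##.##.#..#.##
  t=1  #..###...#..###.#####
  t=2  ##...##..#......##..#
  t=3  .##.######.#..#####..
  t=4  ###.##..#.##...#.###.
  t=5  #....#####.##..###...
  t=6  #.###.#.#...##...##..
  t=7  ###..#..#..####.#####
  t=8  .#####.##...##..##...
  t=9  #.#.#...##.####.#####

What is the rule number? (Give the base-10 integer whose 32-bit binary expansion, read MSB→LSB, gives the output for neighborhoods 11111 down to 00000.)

  nb #####: next=.  (t=1,i=18, bit31=0)
  nb ####.: next=#  (t=0,i=0, bit30=1)
  nb ###.#: next=.  (t=0,i=1, bit29=0)
  nb ###..: next=#  (t=1,i=0, bit28=1)
  nb ##.##: next=.  (t=0,i=2, bit27=0)
  nb ##.#.: next=#  (t=0,i=13, bit26=1)
  nb ##..#: next=#  (t=1,i=1, bit25=1)
  nb ##...: next=#  (t=1,i=6, bit24=1)
  nb #.###: next=#  (t=0,i=3, bit23=1)
  nb #.##.: next=.  (t=0,i=8, bit22=0)
  nb #.#.#: next=.  (t=6,i=6, bit21=0)
  nb #.#..: next=#  (t=0,i=14, bit20=1)
  nb #..##: next=.  (t=1,i=2, bit19=0)
  nb #..#.: next=#  (t=0,i=16, bit18=1)
  nb #...#: next=.  (t=1,i=7, bit17=0)
  nb #....: next=#  (t=2,i=11, bit16=1)
  nb .####: next=#  (t=0,i=4, bit15=1)
  nb .###.: next=.  (t=1,i=4, bit14=0)
  nb .##.#: next=#  (t=0,i=9, bit13=1)
  nb .##..: next=#  (t=2,i=6, bit12=1)
  nb .#.##: next=#  (t=0,i=18, bit11=1)
  nb .#.#.: next=.  (t=6,i=7, bit10=0)
  nb .#..#: next=.  (t=0,i=15, bit9=0)
  nb .#...: next=.  (t=2,i=10, bit8=0)
  nb ..###: next=.  (t=1,i=3, bit7=0)
  nb ..##.: next=#  (t=2,i=5, bit6=1)
  nb ..#.#: next=#  (t=0,i=17, bit5=1)
  nb ..#..: next=#  (t=1,i=9, bit4=1)
  nb ...##: next=#  (t=2,i=4, bit3=1)
  nb ...#.: next=.  (t=1,i=8, bit2=0)
  nb ....#: next=#  (t=2,i=14, bit1=1)
  nb .....: next=.  (t=2,i=12, bit0=0)
  bits 01010111100101011011100001111010 = 1469429882

1469429882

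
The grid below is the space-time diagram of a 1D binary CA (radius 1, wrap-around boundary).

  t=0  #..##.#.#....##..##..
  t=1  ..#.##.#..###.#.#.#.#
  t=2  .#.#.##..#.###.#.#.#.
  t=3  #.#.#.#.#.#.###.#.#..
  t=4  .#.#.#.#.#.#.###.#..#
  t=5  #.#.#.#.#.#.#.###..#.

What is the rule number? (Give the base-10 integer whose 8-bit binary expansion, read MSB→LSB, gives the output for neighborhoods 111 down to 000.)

227

  ### -> #   bit 7 = 1  t=1,i=11
  ##. -> #   bit 6 = 1  t=0,i=4
  #.# -> #   bit 5 = 1  t=0,i=5
  #.. -> .   bit 4 = 0  t=0,i=1
  .## -> .   bit 3 = 0  t=0,i=3
  .#. -> .   bit 2 = 0  t=0,i=0
  ..# -> #   bit 1 = 1  t=0,i=2
  ... -> #   bit 0 = 1  t=0,i=10
  bits 11100011 = 227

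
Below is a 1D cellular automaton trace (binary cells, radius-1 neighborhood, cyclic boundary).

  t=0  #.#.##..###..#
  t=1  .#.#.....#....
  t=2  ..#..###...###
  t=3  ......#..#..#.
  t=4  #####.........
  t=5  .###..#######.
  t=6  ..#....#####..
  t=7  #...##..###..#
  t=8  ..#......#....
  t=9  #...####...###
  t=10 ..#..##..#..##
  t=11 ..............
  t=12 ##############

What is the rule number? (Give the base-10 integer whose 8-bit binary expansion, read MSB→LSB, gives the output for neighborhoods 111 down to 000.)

  ### -> #   bit 7 = 1  t=0,i=9
  ##. -> .   bit 6 = 0  t=0,i=0
  #.# -> #   bit 5 = 1  t=0,i=1
  #.. -> .   bit 4 = 0  t=0,i=6
  .## -> .   bit 3 = 0  t=0,i=4
  .#. -> .   bit 2 = 0  t=0,i=2
  ..# -> .   bit 1 = 0  t=0,i=7
  ... -> #   bit 0 = 1  t=1,i=5
  bits 10100001 = 161

161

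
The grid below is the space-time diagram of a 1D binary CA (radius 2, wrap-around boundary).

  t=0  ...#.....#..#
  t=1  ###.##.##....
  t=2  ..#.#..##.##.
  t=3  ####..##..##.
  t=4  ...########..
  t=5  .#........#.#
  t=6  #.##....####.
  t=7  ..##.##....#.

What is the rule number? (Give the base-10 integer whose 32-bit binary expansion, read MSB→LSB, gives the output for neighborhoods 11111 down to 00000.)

843781478

  nb #####: next=.  (t=4,i=5, bit31=0)
  nb ####.: next=.  (t=3,i=2, bit30=0)
  nb ###.#: next=#  (t=1,i=2, bit29=1)
  nb ###..: next=#  (t=3,i=3, bit28=1)
  nb ##.##: next=.  (t=1,i=3, bit27=0)
  nb ##.#.: next=.  (t=6,i=12, bit26=0)
  nb ##..#: next=#  (t=3,i=4, bit25=1)
  nb ##...: next=.  (t=1,i=9, bit24=0)
  nb #.###: next=.  (t=3,i=0, bit23=0)
  nb #.##.: next=#  (t=1,i=4, bit22=1)
  nb #.#.#: next=.  (t=5,i=12, bit21=0)
  nb #.#..: next=.  (t=2,i=4, bit20=0)
  nb #..##: next=#  (t=2,i=6, bit19=1)
  nb #..#.: next=.  (t=0,i=11, bit18=0)
  nb #...#: next=#  (t=0,i=1, bit17=1)
  nb #....: next=#  (t=0,i=5, bit16=1)
  nb .####: next=.  (t=3,i=1, bit15=0)
  nb .###.: next=.  (t=1,i=1, bit14=0)
  nb .##.#: next=.  (t=1,i=5, bit13=0)
  nb .##..: next=#  (t=1,i=8, bit12=1)
  nb .#.##: next=.  (t=6,i=1, bit11=0)
  nb .#.#.: next=#  (t=2,i=3, bit10=1)
  nb .#..#: next=.  (t=0,i=10, bit9=0)
  nb .#...: next=#  (t=0,i=0, bit8=1)
  nb ..###: next=.  (t=1,i=0, bit7=0)
  nb ..##.: next=#  (t=2,i=7, bit6=1)
  nb ..#.#: next=#  (t=2,i=2, bit5=1)
  nb ..#..: next=.  (t=0,i=3, bit4=0)
  nb ...##: next=.  (t=1,i=12, bit3=0)
  nb ...#.: next=#  (t=0,i=2, bit2=1)
  nb ....#: next=#  (t=0,i=7, bit1=1)
  nb .....: next=.  (t=0,i=6, bit0=0)
  bits 00110010010010110001010101100110 = 843781478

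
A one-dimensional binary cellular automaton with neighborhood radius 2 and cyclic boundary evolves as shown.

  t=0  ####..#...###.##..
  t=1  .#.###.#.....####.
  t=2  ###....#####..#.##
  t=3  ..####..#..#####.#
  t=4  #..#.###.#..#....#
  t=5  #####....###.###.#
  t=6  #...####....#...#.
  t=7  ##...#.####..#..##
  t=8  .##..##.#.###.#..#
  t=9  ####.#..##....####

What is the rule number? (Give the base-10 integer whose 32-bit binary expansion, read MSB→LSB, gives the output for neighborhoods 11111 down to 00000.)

460693347

  #####|.  b31=0 t=2,i=0
  ####.|.  b30=0 t=0,i=2
  ###.#|.  b29=0 t=0,i=12
  ###..|#  b28=1 t=0,i=3
  ##.##|#  b27=1 t=0,i=13
  ##.#.|.  b26=0 t=1,i=6
  ##..#|#  b25=1 t=0,i=4
  ##...|#  b24=1 t=2,i=3
  #.###|.  b23=0 t=1,i=3
  #.##.|#  b22=1 t=0,i=14
  #.#.#|#  b21=1 t=8,i=8
  #.#..|#  b20=1 t=1,i=7
  #..##|.  b19=0 t=0,i=17
  #..#.|#  b18=1 t=0,i=5
  #...#|.  b17=0 t=0,i=8
  #....|#  b16=1 t=1,i=9
  .####|#  b15=1 t=0,i=1
  .###.|.  b14=0 t=0,i=11
  .##.#|.  b13=0 t=8,i=6
  .##..|#  b12=1 t=0,i=15
  .#.##|#  b11=1 t=1,i=2
  .#.#.|#  b10=1 t=6,i=17
  .#..#|#  b9=1 t=3,i=0
  .#...|#  b8=1 t=0,i=7
  ..###|.  b7=0 t=0,i=0
  ..##.|#  b6=1 t=4,i=17
  ..#.#|#  b5=1 t=1,i=1
  ..#..|.  b4=0 t=0,i=6
  ...##|.  b3=0 t=0,i=9
  ...#.|.  b2=0 t=6,i=11
  ....#|#  b1=1 t=1,i=11
  .....|#  b0=1 t=1,i=10
  bits 00011011011101011001111101100011 = 460693347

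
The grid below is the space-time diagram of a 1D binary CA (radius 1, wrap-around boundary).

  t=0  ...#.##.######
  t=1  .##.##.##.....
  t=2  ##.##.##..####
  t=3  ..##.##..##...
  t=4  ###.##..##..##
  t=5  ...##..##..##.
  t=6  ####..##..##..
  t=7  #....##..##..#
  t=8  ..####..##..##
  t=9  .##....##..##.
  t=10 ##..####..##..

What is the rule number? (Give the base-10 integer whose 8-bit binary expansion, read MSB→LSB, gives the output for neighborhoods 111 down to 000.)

  nb ###: next=.  (t=0,i=9, bit7=0)
  nb ##.: next=.  (t=0,i=6, bit6=0)
  nb #.#: next=#  (t=0,i=4, bit5=1)
  nb #..: next=.  (t=0,i=0, bit4=0)
  nb .##: next=#  (t=0,i=5, bit3=1)
  nb .#.: next=.  (t=0,i=3, bit2=0)
  nb ..#: next=#  (t=0,i=2, bit1=1)
  nb ...: next=#  (t=0,i=1, bit0=1)
  bits 00101011 = 43

43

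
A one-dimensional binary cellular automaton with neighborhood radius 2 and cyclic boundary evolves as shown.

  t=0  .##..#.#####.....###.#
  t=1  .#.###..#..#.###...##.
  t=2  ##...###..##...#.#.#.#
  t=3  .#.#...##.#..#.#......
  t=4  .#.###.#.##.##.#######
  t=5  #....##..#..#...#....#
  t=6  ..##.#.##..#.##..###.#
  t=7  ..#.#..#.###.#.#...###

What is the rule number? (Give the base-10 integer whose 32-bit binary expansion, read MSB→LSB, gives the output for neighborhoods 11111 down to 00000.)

911704419

  [31] ##### => .  t=0,i=9
  [30] ####. => .  t=0,i=10
  [29] ###.# => #  t=0,i=19
  [28] ###.. => #  t=0,i=11
  [27] ##.## => .  t=4,i=11
  [26] ##.#. => #  t=0,i=20
  [25] ##..# => #  t=0,i=3
  [24] ##... => .  t=0,i=12
  [23] #.### => .  t=0,i=7
  [22] #.##. => #  t=0,i=1
  [21] #.#.# => .  t=0,i=21
  [20] #.#.. => #  t=3,i=3
  [19] #..## => .  t=2,i=9
  [18] #..#. => #  t=0,i=4
  [17] #...# => #  t=1,i=17
  [16] #.... => #  t=0,i=13
  [15] .#### => #  t=0,i=8
  [14] .###. => .  t=0,i=18
  [13] .##.# => .  t=3,i=8
  [12] .##.. => .  t=0,i=2
  [11] .#.## => .  t=0,i=0
  [10] .#.#. => .  t=2,i=16
  [9] .#..# => .  t=1,i=9
  [8] .#... => #  t=3,i=4
  [7] ..### => .  t=0,i=17
  [6] ..##. => #  t=1,i=19
  [5] ..#.# => #  t=0,i=5
  [4] ..#.. => .  t=1,i=8
  [3] ...## => .  t=0,i=16
  [2] ...#. => .  t=2,i=14
  [1] ....# => #  t=0,i=15
  [0] ..... => #  t=0,i=14
  bits 00110110010101111000000101100011 = 911704419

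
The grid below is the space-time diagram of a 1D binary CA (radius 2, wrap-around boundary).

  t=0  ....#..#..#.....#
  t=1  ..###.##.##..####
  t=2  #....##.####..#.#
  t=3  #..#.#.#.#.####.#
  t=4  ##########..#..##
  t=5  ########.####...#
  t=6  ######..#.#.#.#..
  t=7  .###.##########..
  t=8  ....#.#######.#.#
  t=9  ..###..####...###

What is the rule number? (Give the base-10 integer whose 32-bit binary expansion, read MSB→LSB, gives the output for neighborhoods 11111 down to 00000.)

  nb #####: next=#  (t=4,i=0, bit31=1)
  nb ####.: next=.  (t=1,i=15, bit30=0)
  nb ###.#: next=.  (t=1,i=4, bit29=0)
  nb ###..: next=#  (t=1,i=16, bit28=1)
  nb ##.##: next=#  (t=1,i=5, bit27=1)
  nb ##.#.: next=.  (t=8,i=13, bit26=0)
  nb ##..#: next=#  (t=1,i=0, bit25=1)
  nb ##...: next=.  (t=2,i=1, bit24=0)
  nb #.###: next=.  (t=2,i=8, bit23=0)
  nb #.##.: next=#  (t=1,i=6, bit22=1)
  nb #.#.#: next=#  (t=3,i=5, bit21=1)
  nb #.#..: next=#  (t=6,i=14, bit20=1)
  nb #..##: next=.  (t=1,i=1, bit19=0)
  nb #..#.: next=#  (t=0,i=6, bit18=1)
  nb #...#: next=#  (t=5,i=14, bit17=1)
  nb #....: next=.  (t=0,i=1, bit16=0)
  nb .####: next=#  (t=1,i=14, bit15=1)
  nb .###.: next=.  (t=1,i=3, bit14=0)
  nb .##.#: next=.  (t=1,i=7, bit13=0)
  nb .##..: next=#  (t=1,i=10, bit12=1)
  nb .#.##: next=.  (t=2,i=15, bit11=0)
  nb .#.#.: next=#  (t=3,i=4, bit10=1)
  nb .#..#: next=.  (t=0,i=5, bit9=0)
  nb .#...: next=.  (t=0,i=0, bit8=0)
  nb ..###: next=.  (t=1,i=2, bit7=0)
  nb ..##.: next=#  (t=2,i=5, bit6=1)
  nb ..#.#: next=#  (t=2,i=14, bit5=1)
  nb ..#..: next=#  (t=0,i=4, bit4=1)
  nb ...##: next=.  (t=2,i=4, bit3=0)
  nb ...#.: next=#  (t=0,i=3, bit2=1)
  nb ....#: next=#  (t=0,i=2, bit1=1)
  nb .....: next=#  (t=0,i=13, bit0=1)
  bits 10011010011101101001010001110111 = 2591462519

2591462519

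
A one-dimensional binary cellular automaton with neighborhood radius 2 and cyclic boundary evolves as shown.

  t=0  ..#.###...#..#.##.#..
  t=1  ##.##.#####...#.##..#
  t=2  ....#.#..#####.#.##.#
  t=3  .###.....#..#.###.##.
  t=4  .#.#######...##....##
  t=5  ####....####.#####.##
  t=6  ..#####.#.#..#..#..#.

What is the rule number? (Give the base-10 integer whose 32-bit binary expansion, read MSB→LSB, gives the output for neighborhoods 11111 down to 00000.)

  [31] ##### => .  t=1,i=8
  [30] ####. => #  t=1,i=9
  [29] ###.# => .  t=1,i=1
  [28] ###.. => #  t=0,i=6
  [27] ##.## => .  t=1,i=2
  [26] ##.#. => #  t=0,i=17
  [25] ##..# => #  t=1,i=18
  [24] ##... => #  t=0,i=7
  [23] #.### => #  t=0,i=4
  [22] #.##. => .  t=0,i=15
  [21] #.#.# => #  t=2,i=15
  [20] #.#.. => .  t=0,i=18
  [19] #..## => .  t=1,i=19
  [18] #..#. => .  t=0,i=12
  [17] #...# => #  t=0,i=8
  [16] #.... => #  t=0,i=20
  [15] .#### => .  t=1,i=7
  [14] .###. => .  t=0,i=5
  [13] .##.# => #  t=0,i=16
  [12] .##.. => #  t=1,i=17
  [11] .#.## => #  t=0,i=3
  [10] .#.#. => .  t=2,i=5
  [9] .#..# => .  t=0,i=11
  [8] .#... => .  t=0,i=19
  [7] ..### => #  t=1,i=20
  [6] ..##. => #  t=4,i=13
  [5] ..#.# => .  t=0,i=2
  [4] ..#.. => #  t=0,i=10
  [3] ...## => .  t=4,i=12
  [2] ...#. => #  t=0,i=1
  [1] ....# => #  t=0,i=0
  [0] ..... => #  t=3,i=6
  bits 01010111101000110011100011010111 = 1470314711

1470314711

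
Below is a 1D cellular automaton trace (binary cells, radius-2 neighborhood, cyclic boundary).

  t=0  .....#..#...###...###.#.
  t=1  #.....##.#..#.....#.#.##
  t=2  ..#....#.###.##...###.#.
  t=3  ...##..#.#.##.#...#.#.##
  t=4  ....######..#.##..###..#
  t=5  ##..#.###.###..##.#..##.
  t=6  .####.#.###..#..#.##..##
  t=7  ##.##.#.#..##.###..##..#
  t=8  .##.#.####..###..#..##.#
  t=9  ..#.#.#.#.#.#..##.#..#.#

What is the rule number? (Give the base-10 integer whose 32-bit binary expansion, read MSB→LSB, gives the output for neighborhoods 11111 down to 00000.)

3937744800

  [31] ##### => #  t=4,i=6
  [30] ####. => #  t=4,i=8
  [29] ###.# => #  t=0,i=20
  [28] ###.. => .  t=0,i=14
  [27] ##.## => #  t=2,i=12
  [26] ##.#. => .  t=0,i=21
  [25] ##..# => #  t=3,i=5
  [24] ##... => .  t=0,i=15
  [23] #.### => #  t=1,i=22
  [22] #.##. => .  t=2,i=13
  [21] #.#.# => #  t=1,i=20
  [20] #.#.. => #  t=0,i=22
  [19] #..## => .  t=4,i=17
  [18] #..#. => #  t=0,i=7
  [17] #...# => .  t=0,i=10
  [16] #.... => #  t=0,i=0
  [15] .#### => .  t=4,i=5
  [14] .###. => .  t=0,i=13
  [13] .##.# => #  t=1,i=7
  [12] .##.. => #  t=2,i=14
  [11] .#.## => .  t=1,i=21
  [10] .#.#. => #  t=1,i=19
  [9] .#..# => #  t=0,i=6
  [8] .#... => #  t=0,i=9
  [7] ..### => #  t=0,i=12
  [6] ..##. => .  t=1,i=6
  [5] ..#.# => #  t=1,i=18
  [4] ..#.. => .  t=0,i=5
  [3] ...## => .  t=0,i=11
  [2] ...#. => .  t=0,i=4
  [1] ....# => .  t=0,i=3
  [0] ..... => .  t=0,i=1
  bits 11101010101101010011011110100000 = 3937744800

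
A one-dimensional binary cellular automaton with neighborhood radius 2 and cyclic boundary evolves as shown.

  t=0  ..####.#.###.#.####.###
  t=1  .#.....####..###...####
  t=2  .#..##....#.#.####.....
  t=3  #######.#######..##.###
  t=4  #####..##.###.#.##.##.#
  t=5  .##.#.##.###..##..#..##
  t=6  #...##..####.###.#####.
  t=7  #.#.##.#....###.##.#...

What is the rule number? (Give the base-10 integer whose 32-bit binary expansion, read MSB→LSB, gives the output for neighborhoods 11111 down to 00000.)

2579390071

  [31] ##### => #  t=3,i=0
  [30] ####. => .  t=0,i=4
  [29] ###.# => .  t=0,i=5
  [28] ###.. => #  t=0,i=22
  [27] ##.## => #  t=0,i=19
  [26] ##.#. => .  t=0,i=6
  [25] ##..# => .  t=0,i=0
  [24] ##... => #  t=1,i=16
  [23] #.### => #  t=0,i=9
  [22] #.##. => .  t=4,i=16
  [21] #.#.# => #  t=0,i=7
  [20] #.#.. => #  t=1,i=1
  [19] #..## => #  t=0,i=1
  [18] #..#. => #  t=5,i=17
  [17] #...# => #  t=1,i=17
  [16] #.... => .  t=1,i=3
  [15] .#### => .  t=0,i=3
  [14] .###. => #  t=0,i=10
  [13] .##.# => .  t=3,i=18
  [12] .##.. => #  t=2,i=5
  [11] .#.## => #  t=0,i=8
  [10] .#.#. => #  t=2,i=11
  [9] .#..# => #  t=2,i=2
  [8] .#... => .  t=1,i=2
  [7] ..### => .  t=0,i=2
  [6] ..##. => #  t=2,i=4
  [5] ..#.# => #  t=2,i=10
  [4] ..#.. => #  t=2,i=1
  [3] ...## => .  t=1,i=6
  [2] ...#. => #  t=2,i=0
  [1] ....# => #  t=1,i=5
  [0] ..... => #  t=1,i=4
  bits 10011001101111100101111001110111 = 2579390071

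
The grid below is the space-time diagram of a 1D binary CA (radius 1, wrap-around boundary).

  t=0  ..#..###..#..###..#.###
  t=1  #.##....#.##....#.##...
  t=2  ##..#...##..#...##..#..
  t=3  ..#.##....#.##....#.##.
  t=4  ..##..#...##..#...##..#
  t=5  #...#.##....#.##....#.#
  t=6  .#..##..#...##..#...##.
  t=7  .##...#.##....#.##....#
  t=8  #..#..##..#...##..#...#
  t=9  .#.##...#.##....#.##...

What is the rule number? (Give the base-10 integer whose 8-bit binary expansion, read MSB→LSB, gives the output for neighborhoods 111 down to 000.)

  [7] ### => .  t=0,i=6
  [6] ##. => .  t=0,i=7
  [5] #.# => #  t=0,i=19
  [4] #.. => #  t=0,i=0
  [3] .## => .  t=0,i=5
  [2] .#. => #  t=0,i=2
  [1] ..# => .  t=0,i=1
  [0] ... => .  t=1,i=5
  bits 00110100 = 52

52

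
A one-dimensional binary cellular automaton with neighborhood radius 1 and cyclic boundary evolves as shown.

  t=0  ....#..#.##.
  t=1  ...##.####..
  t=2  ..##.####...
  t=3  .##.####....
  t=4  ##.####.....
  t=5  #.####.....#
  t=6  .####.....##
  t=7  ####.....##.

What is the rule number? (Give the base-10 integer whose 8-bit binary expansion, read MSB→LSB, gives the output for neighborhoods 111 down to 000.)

174

  ###|#  b7=1 t=1,i=7
  ##.|.  b6=0 t=0,i=10
  #.#|#  b5=1 t=0,i=8
  #..|.  b4=0 t=0,i=5
  .##|#  b3=1 t=0,i=9
  .#.|#  b2=1 t=0,i=4
  ..#|#  b1=1 t=0,i=3
  ...|.  b0=0 t=0,i=0
  bits 10101110 = 174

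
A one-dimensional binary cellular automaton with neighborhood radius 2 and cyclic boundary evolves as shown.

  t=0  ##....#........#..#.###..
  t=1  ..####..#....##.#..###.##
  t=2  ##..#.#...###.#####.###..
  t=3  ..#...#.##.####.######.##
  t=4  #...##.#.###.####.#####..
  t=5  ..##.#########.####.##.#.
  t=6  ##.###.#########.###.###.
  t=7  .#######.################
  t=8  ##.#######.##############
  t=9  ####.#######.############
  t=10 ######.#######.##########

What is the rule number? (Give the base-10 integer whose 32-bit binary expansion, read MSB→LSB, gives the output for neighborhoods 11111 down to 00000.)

4022037006

  [31] ##### => #  t=2,i=16
  [30] ####. => #  t=1,i=4
  [29] ###.# => #  t=1,i=21
  [28] ###.. => .  t=0,i=22
  [27] ##.## => #  t=1,i=22
  [26] ##.#. => #  t=1,i=15
  [25] ##..# => #  t=0,i=23
  [24] ##... => #  t=0,i=2
  [23] #.### => #  t=0,i=20
  [22] #.##. => .  t=1,i=23
  [21] #.#.# => #  t=4,i=7
  [20] #.#.. => #  t=1,i=16
  [19] #..## => #  t=0,i=24
  [18] #..#. => .  t=0,i=17
  [17] #...# => #  t=2,i=8
  [16] #.... => #  t=0,i=3
  [15] .#### => .  t=1,i=3
  [14] .###. => #  t=0,i=21
  [13] .##.# => #  t=1,i=14
  [12] .##.. => .  t=0,i=1
  [11] .#.## => #  t=0,i=19
  [10] .#.#. => .  t=2,i=5
  [9] .#..# => #  t=0,i=16
  [8] .#... => .  t=0,i=7
  [7] ..### => .  t=1,i=2
  [6] ..##. => .  t=0,i=0
  [5] ..#.# => .  t=0,i=18
  [4] ..#.. => .  t=0,i=6
  [3] ...## => #  t=1,i=12
  [2] ...#. => #  t=0,i=5
  [1] ....# => #  t=0,i=4
  [0] ..... => .  t=0,i=9
  bits 11101111101110110110101000001110 = 4022037006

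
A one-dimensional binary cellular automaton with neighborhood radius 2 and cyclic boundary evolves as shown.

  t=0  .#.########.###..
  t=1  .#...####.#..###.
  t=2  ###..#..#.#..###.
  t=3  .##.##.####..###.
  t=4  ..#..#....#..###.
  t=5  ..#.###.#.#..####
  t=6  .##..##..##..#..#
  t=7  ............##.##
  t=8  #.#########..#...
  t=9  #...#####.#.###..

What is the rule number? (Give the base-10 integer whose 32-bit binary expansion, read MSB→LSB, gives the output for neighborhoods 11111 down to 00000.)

  nb #####: next=#  (t=0,i=5, bit31=1)
  nb ####.: next=.  (t=0,i=9, bit30=0)
  nb ###.#: next=#  (t=0,i=10, bit29=1)
  nb ###..: next=#  (t=0,i=14, bit28=1)
  nb ##.##: next=.  (t=0,i=11, bit27=0)
  nb ##.#.: next=.  (t=1,i=9, bit26=0)
  nb ##..#: next=.  (t=1,i=16, bit25=0)
  nb ##...: next=#  (t=0,i=15, bit24=1)
  nb #.###: next=.  (t=0,i=3, bit23=0)
  nb #.##.: next=.  (t=3,i=4, bit22=0)
  nb #.#.#: next=.  (t=5,i=8, bit21=0)
  nb #.#..: next=#  (t=1,i=10, bit20=1)
  nb #..##: next=.  (t=1,i=12, bit19=0)
  nb #..#.: next=#  (t=1,i=0, bit18=1)
  nb #...#: next=.  (t=0,i=16, bit17=0)
  nb #....: next=.  (t=4,i=7, bit16=0)
  nb .####: next=.  (t=0,i=4, bit15=0)
  nb .###.: next=#  (t=0,i=13, bit14=1)
  nb .##.#: next=#  (t=3,i=2, bit13=1)
  nb .##..: next=.  (t=6,i=2, bit12=0)
  nb .#.##: next=.  (t=0,i=2, bit11=0)
  nb .#.#.: next=#  (t=2,i=9, bit10=1)
  nb .#..#: next=.  (t=1,i=11, bit9=0)
  nb .#...: next=#  (t=1,i=2, bit8=1)
  nb ..###: next=#  (t=1,i=5, bit7=1)
  nb ..##.: next=.  (t=3,i=1, bit6=0)
  nb ..#.#: next=#  (t=0,i=1, bit5=1)
  nb ..#..: next=#  (t=1,i=1, bit4=1)
  nb ...##: next=.  (t=1,i=4, bit3=0)
  nb ...#.: next=.  (t=0,i=0, bit2=0)
  nb ....#: next=#  (t=4,i=8, bit1=1)
  nb .....: next=#  (t=7,i=2, bit0=1)
  bits 10110001000101000110010110110011 = 2970903987

2970903987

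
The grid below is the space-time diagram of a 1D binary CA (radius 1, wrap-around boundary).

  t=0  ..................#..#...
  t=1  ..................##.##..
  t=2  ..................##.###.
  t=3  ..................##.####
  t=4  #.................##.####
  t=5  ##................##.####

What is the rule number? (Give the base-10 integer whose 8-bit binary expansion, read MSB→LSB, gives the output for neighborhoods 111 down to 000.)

220

  nb ###: next=#  (t=2,i=22, bit7=1)
  nb ##.: next=#  (t=1,i=19, bit6=1)
  nb #.#: next=.  (t=1,i=20, bit5=0)
  nb #..: next=#  (t=0,i=19, bit4=1)
  nb .##: next=#  (t=1,i=18, bit3=1)
  nb .#.: next=#  (t=0,i=18, bit2=1)
  nb ..#: next=.  (t=0,i=17, bit1=0)
  nb ...: next=.  (t=0,i=0, bit0=0)
  bits 11011100 = 220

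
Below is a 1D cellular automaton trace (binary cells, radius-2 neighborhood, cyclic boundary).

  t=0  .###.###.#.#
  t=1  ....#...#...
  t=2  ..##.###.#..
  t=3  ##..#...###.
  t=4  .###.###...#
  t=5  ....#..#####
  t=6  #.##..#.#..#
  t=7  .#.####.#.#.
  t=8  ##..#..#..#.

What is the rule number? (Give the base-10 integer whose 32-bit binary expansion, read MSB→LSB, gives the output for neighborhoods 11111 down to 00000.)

522096942

  #####|.  b31=0 t=5,i=9
  ####.|.  b30=0 t=5,i=10
  ###.#|.  b29=0 t=0,i=3
  ###..|#  b28=1 t=4,i=7
  ##.##|#  b27=1 t=0,i=4
  ##.#.|#  b26=1 t=0,i=8
  ##..#|#  b25=1 t=3,i=2
  ##...|#  b24=1 t=4,i=8
  #.###|.  b23=0 t=0,i=1
  #.##.|.  b22=0 t=3,i=0
  #.#.#|.  b21=0 t=0,i=9
  #.#..|#  b20=1 t=2,i=9
  #..##|#  b19=1 t=5,i=6
  #..#.|#  b18=1 t=3,i=3
  #...#|#  b17=1 t=1,i=6
  #....|.  b16=0 t=1,i=10
  .####|#  b15=1 t=5,i=8
  .###.|.  b14=0 t=0,i=2
  .##.#|.  b13=0 t=2,i=3
  .##..|#  b12=1 t=3,i=1
  .#.##|.  b11=0 t=0,i=0
  .#.#.|.  b10=0 t=0,i=10
  .#..#|.  b9=0 t=5,i=5
  .#...|#  b8=1 t=1,i=5
  ..###|.  b7=0 t=3,i=8
  ..##.|.  b6=0 t=2,i=2
  ..#.#|#  b5=1 t=4,i=11
  ..#..|.  b4=0 t=1,i=4
  ...##|#  b3=1 t=2,i=1
  ...#.|#  b2=1 t=1,i=3
  ....#|#  b1=1 t=1,i=2
  .....|.  b0=0 t=1,i=0
  bits 00011111000111101001000100101110 = 522096942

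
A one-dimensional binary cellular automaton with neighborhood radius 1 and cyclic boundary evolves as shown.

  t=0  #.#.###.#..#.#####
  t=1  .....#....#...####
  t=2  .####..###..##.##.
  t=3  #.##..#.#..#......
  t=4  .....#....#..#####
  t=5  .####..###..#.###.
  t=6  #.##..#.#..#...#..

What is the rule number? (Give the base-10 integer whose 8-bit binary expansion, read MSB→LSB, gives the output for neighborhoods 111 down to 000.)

131

  [7] ### => #  t=0,i=5
  [6] ##. => .  t=0,i=0
  [5] #.# => .  t=0,i=1
  [4] #.. => .  t=0,i=9
  [3] .## => .  t=0,i=4
  [2] .#. => .  t=0,i=2
  [1] ..# => #  t=0,i=10
  [0] ... => #  t=1,i=1
  bits 10000011 = 131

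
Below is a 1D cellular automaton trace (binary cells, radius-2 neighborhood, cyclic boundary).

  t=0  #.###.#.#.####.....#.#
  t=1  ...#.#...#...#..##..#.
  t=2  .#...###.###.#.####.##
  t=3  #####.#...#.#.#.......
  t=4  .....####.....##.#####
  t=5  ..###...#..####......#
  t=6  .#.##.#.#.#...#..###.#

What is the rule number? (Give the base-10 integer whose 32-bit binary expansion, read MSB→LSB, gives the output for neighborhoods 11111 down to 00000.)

370825563

  #####|.  b31=0 t=3,i=2
  ####.|.  b30=0 t=0,i=12
  ###.#|.  b29=0 t=0,i=4
  ###..|#  b28=1 t=0,i=13
  ##.##|.  b27=0 t=0,i=1
  ##.#.|#  b26=1 t=0,i=5
  ##..#|#  b25=1 t=1,i=18
  ##...|.  b24=0 t=0,i=14
  #.###|.  b23=0 t=0,i=2
  #.##.|.  b22=0 t=0,i=21
  #.#.#|.  b21=0 t=0,i=6
  #.#..|#  b20=1 t=1,i=5
  #..##|#  b19=1 t=1,i=15
  #..#.|.  b18=0 t=1,i=19
  #...#|#  b17=1 t=1,i=7
  #....|.  b16=0 t=0,i=15
  .####|.  b15=0 t=0,i=11
  .###.|#  b14=1 t=0,i=3
  .##.#|.  b13=0 t=0,i=0
  .##..|#  b12=1 t=1,i=17
  .#.##|#  b11=1 t=0,i=9
  .#.#.|.  b10=0 t=0,i=7
  .#..#|.  b9=0 t=1,i=14
  .#...|#  b8=1 t=1,i=6
  ..###|.  b7=0 t=2,i=5
  ..##.|#  b6=1 t=1,i=16
  ..#.#|.  b5=0 t=0,i=19
  ..#..|#  b4=1 t=1,i=9
  ...##|#  b3=1 t=2,i=4
  ...#.|.  b2=0 t=0,i=18
  ....#|#  b1=1 t=0,i=17
  .....|#  b0=1 t=0,i=16
  bits 00010110000110100101100101011011 = 370825563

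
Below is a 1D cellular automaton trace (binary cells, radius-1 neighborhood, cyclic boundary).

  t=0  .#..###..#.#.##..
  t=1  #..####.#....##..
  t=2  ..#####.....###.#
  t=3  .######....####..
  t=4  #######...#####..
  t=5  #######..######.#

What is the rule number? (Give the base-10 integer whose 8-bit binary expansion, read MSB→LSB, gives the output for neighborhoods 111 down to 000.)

  ### -> #   bit 7 = 1  t=0,i=5
  ##. -> #   bit 6 = 1  t=0,i=6
  #.# -> .   bit 5 = 0  t=0,i=10
  #.. -> .   bit 4 = 0  t=0,i=2
  .## -> #   bit 3 = 1  t=0,i=4
  .#. -> .   bit 2 = 0  t=0,i=1
  ..# -> #   bit 1 = 1  t=0,i=0
  ... -> .   bit 0 = 0  t=0,i=16
  bits 11001010 = 202

202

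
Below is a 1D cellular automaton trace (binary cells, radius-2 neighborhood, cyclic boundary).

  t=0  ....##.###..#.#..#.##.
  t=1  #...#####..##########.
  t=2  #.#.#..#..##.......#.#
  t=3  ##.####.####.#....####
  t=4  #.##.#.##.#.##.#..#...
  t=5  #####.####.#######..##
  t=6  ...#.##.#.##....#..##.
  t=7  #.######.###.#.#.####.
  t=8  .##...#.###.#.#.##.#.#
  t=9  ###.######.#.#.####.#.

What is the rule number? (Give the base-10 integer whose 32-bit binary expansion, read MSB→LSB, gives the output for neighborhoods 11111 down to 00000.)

1289715428

  ##### -> .   bit 31 = 0  t=1,i=6
  ####. -> #   bit 30 = 1  t=1,i=7
  ###.# -> .   bit 29 = 0  t=1,i=20
  ###.. -> .   bit 28 = 0  t=0,i=9
  ##.## -> #   bit 27 = 1  t=0,i=6
  ##.#. -> #   bit 26 = 1  t=1,i=21
  ##..# -> .   bit 25 = 0  t=0,i=10
  ##... -> .   bit 24 = 0  t=0,i=21
  #.### -> #   bit 23 = 1  t=0,i=7
  #.##. -> #   bit 22 = 1  t=0,i=19
  #.#.# -> .   bit 21 = 0  t=2,i=2
  #.#.. -> #   bit 20 = 1  t=0,i=14
  #..## -> #   bit 19 = 1  t=1,i=10
  #..#. -> #   bit 18 = 1  t=0,i=11
  #...# -> #   bit 17 = 1  t=1,i=2
  #.... -> #   bit 16 = 1  t=0,i=0
  .#### -> .   bit 15 = 0  t=1,i=5
  .###. -> #   bit 14 = 1  t=0,i=8
  .##.# -> #   bit 13 = 1  t=0,i=5
  .##.. -> #   bit 12 = 1  t=0,i=20
  .#.## -> #   bit 11 = 1  t=0,i=18
  .#.#. -> #   bit 10 = 1  t=0,i=13
  .#..# -> #   bit 9 = 1  t=0,i=15
  .#... -> .   bit 8 = 0  t=1,i=1
  ..### -> #   bit 7 = 1  t=1,i=4
  ..##. -> #   bit 6 = 1  t=0,i=4
  ..#.# -> #   bit 5 = 1  t=0,i=12
  ..#.. -> .   bit 4 = 0  t=2,i=7
  ...## -> .   bit 3 = 0  t=0,i=3
  ...#. -> #   bit 2 = 1  t=2,i=18
  ....# -> .   bit 1 = 0  t=0,i=2
  ..... -> .   bit 0 = 0  t=0,i=1
  bits 01001100110111110111111011100100 = 1289715428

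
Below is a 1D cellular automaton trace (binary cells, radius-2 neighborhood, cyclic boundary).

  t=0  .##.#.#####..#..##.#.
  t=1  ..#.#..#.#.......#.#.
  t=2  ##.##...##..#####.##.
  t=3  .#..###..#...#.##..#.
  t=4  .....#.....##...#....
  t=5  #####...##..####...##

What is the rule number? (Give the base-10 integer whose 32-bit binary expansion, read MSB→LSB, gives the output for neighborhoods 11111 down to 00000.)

1630729223

  ##### -> .   bit 31 = 0  t=0,i=8
  ####. -> #   bit 30 = 1  t=0,i=9
  ###.# -> #   bit 29 = 1  t=2,i=16
  ###.. -> .   bit 28 = 0  t=0,i=10
  ##.## -> .   bit 27 = 0  t=2,i=2
  ##.#. -> .   bit 26 = 0  t=0,i=3
  ##..# -> .   bit 25 = 0  t=0,i=11
  ##... -> #   bit 24 = 1  t=2,i=5
  #.### -> .   bit 23 = 0  t=0,i=6
  #.##. -> .   bit 22 = 0  t=2,i=0
  #.#.# -> #   bit 21 = 1  t=0,i=4
  #.#.. -> #   bit 20 = 1  t=0,i=19
  #..## -> .   bit 19 = 0  t=0,i=0
  #..#. -> .   bit 18 = 0  t=0,i=12
  #...# -> #   bit 17 = 1  t=1,i=0
  #.... -> .   bit 16 = 0  t=1,i=11
  .#### -> #   bit 15 = 1  t=0,i=7
  .###. -> #   bit 14 = 1  t=3,i=5
  .##.# -> #   bit 13 = 1  t=0,i=2
  .##.. -> #   bit 12 = 1  t=2,i=4
  .#.## -> .   bit 11 = 0  t=0,i=5
  .#.#. -> #   bit 10 = 1  t=1,i=3
  .#..# -> .   bit 9 = 0  t=0,i=14
  .#... -> .   bit 8 = 0  t=1,i=10
  ..### -> .   bit 7 = 0  t=2,i=12
  ..##. -> .   bit 6 = 0  t=0,i=1
  ..#.# -> .   bit 5 = 0  t=1,i=2
  ..#.. -> .   bit 4 = 0  t=0,i=13
  ...## -> .   bit 3 = 0  t=2,i=7
  ...#. -> #   bit 2 = 1  t=1,i=1
  ....# -> #   bit 1 = 1  t=1,i=15
  ..... -> #   bit 0 = 1  t=1,i=12
  bits 01100001001100101111010000000111 = 1630729223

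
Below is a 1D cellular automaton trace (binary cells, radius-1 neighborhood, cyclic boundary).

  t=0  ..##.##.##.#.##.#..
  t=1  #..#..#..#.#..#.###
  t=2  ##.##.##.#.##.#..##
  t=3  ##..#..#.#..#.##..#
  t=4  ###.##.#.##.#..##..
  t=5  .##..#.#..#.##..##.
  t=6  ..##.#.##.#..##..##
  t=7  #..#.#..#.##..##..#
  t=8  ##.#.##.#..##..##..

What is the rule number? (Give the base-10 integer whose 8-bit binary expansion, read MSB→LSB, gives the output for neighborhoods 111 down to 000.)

213

  nb ###: next=#  (t=1,i=17, bit7=1)
  nb ##.: next=#  (t=0,i=3, bit6=1)
  nb #.#: next=.  (t=0,i=4, bit5=0)
  nb #..: next=#  (t=0,i=17, bit4=1)
  nb .##: next=.  (t=0,i=2, bit3=0)
  nb .#.: next=#  (t=0,i=11, bit2=1)
  nb ..#: next=.  (t=0,i=1, bit1=0)
  nb ...: next=#  (t=0,i=0, bit0=1)
  bits 11010101 = 213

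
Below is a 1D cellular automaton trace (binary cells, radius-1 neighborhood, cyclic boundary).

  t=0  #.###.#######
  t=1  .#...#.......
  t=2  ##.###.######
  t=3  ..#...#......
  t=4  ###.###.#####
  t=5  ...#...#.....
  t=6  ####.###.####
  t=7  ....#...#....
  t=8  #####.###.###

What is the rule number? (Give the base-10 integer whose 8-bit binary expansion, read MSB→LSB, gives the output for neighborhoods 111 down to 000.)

39

  nb ###: next=.  (t=0,i=3, bit7=0)
  nb ##.: next=.  (t=0,i=0, bit6=0)
  nb #.#: next=#  (t=0,i=1, bit5=1)
  nb #..: next=.  (t=1,i=2, bit4=0)
  nb .##: next=.  (t=0,i=2, bit3=0)
  nb .#.: next=#  (t=1,i=1, bit2=1)
  nb ..#: next=#  (t=1,i=0, bit1=1)
  nb ...: next=#  (t=1,i=3, bit0=1)
  bits 00100111 = 39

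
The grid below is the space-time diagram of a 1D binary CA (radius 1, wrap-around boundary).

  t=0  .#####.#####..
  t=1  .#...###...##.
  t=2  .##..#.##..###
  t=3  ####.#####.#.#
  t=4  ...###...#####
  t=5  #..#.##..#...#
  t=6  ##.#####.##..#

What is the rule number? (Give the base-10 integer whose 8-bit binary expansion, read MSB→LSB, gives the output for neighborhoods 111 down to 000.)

  [7] ### => .  t=0,i=2
  [6] ##. => #  t=0,i=5
  [5] #.# => #  t=0,i=6
  [4] #.. => #  t=0,i=12
  [3] .## => #  t=0,i=1
  [2] .#. => #  t=1,i=1
  [1] ..# => .  t=0,i=0
  [0] ... => .  t=0,i=13
  bits 01111100 = 124

124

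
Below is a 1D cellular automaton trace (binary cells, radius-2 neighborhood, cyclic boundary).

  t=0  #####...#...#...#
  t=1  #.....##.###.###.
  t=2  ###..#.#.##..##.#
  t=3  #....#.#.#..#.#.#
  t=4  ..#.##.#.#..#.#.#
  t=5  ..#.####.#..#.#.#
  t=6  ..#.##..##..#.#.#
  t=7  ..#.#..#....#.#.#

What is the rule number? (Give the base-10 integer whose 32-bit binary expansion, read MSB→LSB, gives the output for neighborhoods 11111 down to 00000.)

  #####|.  b31=0 t=0,i=1
  ####.|.  b30=0 t=0,i=3
  ###.#|.  b29=0 t=1,i=11
  ###..|.  b28=0 t=0,i=4
  ##.##|.  b27=0 t=1,i=8
  ##.#.|#  b26=1 t=1,i=16
  ##..#|.  b25=0 t=2,i=3
  ##...|.  b24=0 t=0,i=5
  #.###|#  b23=1 t=1,i=9
  #.##.|#  b22=1 t=2,i=9
  #.#.#|#  b21=1 t=2,i=7
  #.#..|#  b20=1 t=1,i=0
  #..##|#  b19=1 t=2,i=12
  #..#.|.  b18=0 t=2,i=4
  #...#|#  b17=1 t=0,i=6
  #....|#  b16=1 t=1,i=2
  .####|#  b15=1 t=0,i=0
  .###.|#  b14=1 t=1,i=10
  .##.#|#  b13=1 t=1,i=7
  .##..|.  b12=0 t=2,i=10
  .#.##|.  b11=0 t=2,i=8
  .#.#.|.  b10=0 t=2,i=6
  .#..#|.  b9=0 t=3,i=10
  .#...|#  b8=1 t=0,i=9
  ..###|.  b7=0 t=0,i=16
  ..##.|.  b6=0 t=1,i=6
  ..#.#|#  b5=1 t=2,i=5
  ..#..|.  b4=0 t=0,i=8
  ...##|#  b3=1 t=0,i=15
  ...#.|#  b2=1 t=0,i=7
  ....#|.  b1=0 t=1,i=4
  .....|.  b0=0 t=1,i=3
  bits 00000100111110111110000100101100 = 83616044

83616044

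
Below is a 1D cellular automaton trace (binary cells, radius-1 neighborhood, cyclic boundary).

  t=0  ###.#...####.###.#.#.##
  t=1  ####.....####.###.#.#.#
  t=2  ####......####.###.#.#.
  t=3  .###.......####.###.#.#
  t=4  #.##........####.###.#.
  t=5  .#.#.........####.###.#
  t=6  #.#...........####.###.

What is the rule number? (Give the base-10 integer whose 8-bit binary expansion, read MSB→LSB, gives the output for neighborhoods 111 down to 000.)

224

  ###|#  b7=1 t=0,i=0
  ##.|#  b6=1 t=0,i=2
  #.#|#  b5=1 t=0,i=3
  #..|.  b4=0 t=0,i=5
  .##|.  b3=0 t=0,i=8
  .#.|.  b2=0 t=0,i=4
  ..#|.  b1=0 t=0,i=7
  ...|.  b0=0 t=0,i=6
  bits 11100000 = 224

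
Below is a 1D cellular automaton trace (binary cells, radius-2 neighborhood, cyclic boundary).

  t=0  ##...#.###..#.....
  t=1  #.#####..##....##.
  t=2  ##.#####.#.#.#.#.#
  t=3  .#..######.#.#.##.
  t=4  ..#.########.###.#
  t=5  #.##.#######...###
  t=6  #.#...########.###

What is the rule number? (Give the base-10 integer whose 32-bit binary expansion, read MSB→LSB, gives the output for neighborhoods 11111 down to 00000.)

4151479015

  [31] ##### => #  t=1,i=4
  [30] ####. => #  t=1,i=5
  [29] ###.# => #  t=2,i=1
  [28] ###.. => #  t=0,i=9
  [27] ##.## => .  t=2,i=2
  [26] ##.#. => #  t=1,i=17
  [25] ##..# => #  t=0,i=10
  [24] ##... => #  t=0,i=2
  [23] #.### => .  t=0,i=7
  [22] #.##. => #  t=3,i=15
  [21] #.#.# => #  t=1,i=0
  [20] #.#.. => #  t=4,i=17
  [19] #..## => .  t=1,i=8
  [18] #..#. => .  t=0,i=11
  [17] #...# => #  t=0,i=3
  [16] #.... => .  t=0,i=14
  [15] .#### => #  t=1,i=3
  [14] .###. => .  t=0,i=8
  [13] .##.# => .  t=1,i=16
  [12] .##.. => .  t=0,i=1
  [11] .#.## => #  t=0,i=6
  [10] .#.#. => .  t=2,i=10
  [9] .#..# => #  t=3,i=2
  [8] .#... => .  t=0,i=13
  [7] ..### => #  t=3,i=4
  [6] ..##. => #  t=0,i=0
  [5] ..#.# => #  t=0,i=5
  [4] ..#.. => .  t=0,i=12
  [3] ...## => .  t=0,i=17
  [2] ...#. => #  t=0,i=4
  [1] ....# => #  t=0,i=16
  [0] ..... => #  t=0,i=15
  bits 11110111011100101000101011100111 = 4151479015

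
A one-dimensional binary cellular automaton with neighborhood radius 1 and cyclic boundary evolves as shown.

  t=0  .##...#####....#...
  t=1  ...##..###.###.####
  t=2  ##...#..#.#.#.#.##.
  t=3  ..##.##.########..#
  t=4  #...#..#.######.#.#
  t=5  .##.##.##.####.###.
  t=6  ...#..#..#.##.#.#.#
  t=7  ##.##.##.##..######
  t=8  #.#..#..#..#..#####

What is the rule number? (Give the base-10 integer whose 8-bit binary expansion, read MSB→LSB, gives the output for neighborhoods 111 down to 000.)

  nb ###: next=#  (t=0,i=7, bit7=1)
  nb ##.: next=.  (t=0,i=2, bit6=0)
  nb #.#: next=#  (t=1,i=10, bit5=1)
  nb #..: next=#  (t=0,i=3, bit4=1)
  nb .##: next=.  (t=0,i=1, bit3=0)
  nb .#.: next=#  (t=0,i=15, bit2=1)
  nb ..#: next=.  (t=0,i=0, bit1=0)
  nb ...: next=#  (t=0,i=4, bit0=1)
  bits 10110101 = 181

181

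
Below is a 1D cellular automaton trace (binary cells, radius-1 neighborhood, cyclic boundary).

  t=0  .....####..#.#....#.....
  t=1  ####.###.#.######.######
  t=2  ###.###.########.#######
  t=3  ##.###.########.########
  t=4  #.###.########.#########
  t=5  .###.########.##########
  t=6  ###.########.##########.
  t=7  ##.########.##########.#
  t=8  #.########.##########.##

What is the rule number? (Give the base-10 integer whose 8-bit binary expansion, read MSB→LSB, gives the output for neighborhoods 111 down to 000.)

  nb ###: next=#  (t=0,i=6, bit7=1)
  nb ##.: next=.  (t=0,i=8, bit6=0)
  nb #.#: next=#  (t=0,i=12, bit5=1)
  nb #..: next=#  (t=0,i=9, bit4=1)
  nb .##: next=#  (t=0,i=5, bit3=1)
  nb .#.: next=#  (t=0,i=11, bit2=1)
  nb ..#: next=.  (t=0,i=4, bit1=0)
  nb ...: next=#  (t=0,i=0, bit0=1)
  bits 10111101 = 189

189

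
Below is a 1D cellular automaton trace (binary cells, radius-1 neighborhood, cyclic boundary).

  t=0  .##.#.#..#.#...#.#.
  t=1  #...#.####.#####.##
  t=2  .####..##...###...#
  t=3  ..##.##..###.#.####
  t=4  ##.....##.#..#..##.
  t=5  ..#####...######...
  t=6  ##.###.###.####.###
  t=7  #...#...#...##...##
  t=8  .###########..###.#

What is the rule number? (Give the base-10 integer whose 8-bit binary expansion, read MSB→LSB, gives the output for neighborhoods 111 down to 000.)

151

  ### -> #   bit 7 = 1  t=1,i=7
  ##. -> .   bit 6 = 0  t=0,i=2
  #.# -> .   bit 5 = 0  t=0,i=3
  #.. -> #   bit 4 = 1  t=0,i=7
  .## -> .   bit 3 = 0  t=0,i=1
  .#. -> #   bit 2 = 1  t=0,i=4
  ..# -> #   bit 1 = 1  t=0,i=0
  ... -> #   bit 0 = 1  t=0,i=13
  bits 10010111 = 151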